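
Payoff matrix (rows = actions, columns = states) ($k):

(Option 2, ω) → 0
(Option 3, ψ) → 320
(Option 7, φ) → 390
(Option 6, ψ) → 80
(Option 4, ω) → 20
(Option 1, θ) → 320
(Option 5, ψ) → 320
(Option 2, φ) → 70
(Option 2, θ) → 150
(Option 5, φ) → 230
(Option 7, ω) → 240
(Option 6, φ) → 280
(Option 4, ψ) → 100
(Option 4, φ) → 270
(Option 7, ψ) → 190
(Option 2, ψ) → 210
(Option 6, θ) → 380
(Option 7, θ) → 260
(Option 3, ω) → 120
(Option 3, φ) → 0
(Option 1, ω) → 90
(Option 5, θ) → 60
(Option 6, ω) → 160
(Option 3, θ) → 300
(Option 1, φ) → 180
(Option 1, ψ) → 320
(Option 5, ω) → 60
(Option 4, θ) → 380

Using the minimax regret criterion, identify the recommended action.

Option 7

Column bests: θ=380, φ=390, ψ=320, ω=240.
Option 1 regrets: 60, 210, 0, 150 → max 210
Option 2 regrets: 230, 320, 110, 240 → max 320
Option 3 regrets: 80, 390, 0, 120 → max 390
Option 4 regrets: 0, 120, 220, 220 → max 220
Option 5 regrets: 320, 160, 0, 180 → max 320
Option 6 regrets: 0, 110, 240, 80 → max 240
Option 7 regrets: 120, 0, 130, 0 → max 130
Smallest max regret = 130 → Option 7.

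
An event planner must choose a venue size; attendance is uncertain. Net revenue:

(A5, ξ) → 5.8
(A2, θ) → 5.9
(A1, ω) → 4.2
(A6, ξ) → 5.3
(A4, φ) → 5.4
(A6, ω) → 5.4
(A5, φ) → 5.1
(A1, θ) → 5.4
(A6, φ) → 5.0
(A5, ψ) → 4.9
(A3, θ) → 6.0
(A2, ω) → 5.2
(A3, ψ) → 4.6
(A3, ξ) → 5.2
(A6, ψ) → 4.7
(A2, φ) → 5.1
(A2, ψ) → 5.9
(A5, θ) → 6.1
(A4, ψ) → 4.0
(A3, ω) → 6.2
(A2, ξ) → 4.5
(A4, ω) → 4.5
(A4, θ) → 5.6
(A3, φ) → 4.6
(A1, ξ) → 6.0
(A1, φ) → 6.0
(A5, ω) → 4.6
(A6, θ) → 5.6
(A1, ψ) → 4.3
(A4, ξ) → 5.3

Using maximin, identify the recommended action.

Row minima: A1=4.2, A2=4.5, A3=4.6, A4=4.0, A5=4.6, A6=4.7
Best worst-case = 4.7 → A6.

A6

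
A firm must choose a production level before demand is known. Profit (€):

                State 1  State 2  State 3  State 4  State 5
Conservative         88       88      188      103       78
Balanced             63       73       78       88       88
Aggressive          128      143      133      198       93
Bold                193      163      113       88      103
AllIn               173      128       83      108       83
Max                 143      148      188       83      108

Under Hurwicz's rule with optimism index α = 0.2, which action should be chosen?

Aggressive

Conservative: 0.2·188 + 0.8·78 = 100
Balanced: 0.2·88 + 0.8·63 = 68
Aggressive: 0.2·198 + 0.8·93 = 114
Bold: 0.2·193 + 0.8·88 = 109
AllIn: 0.2·173 + 0.8·83 = 101
Max: 0.2·188 + 0.8·83 = 104
Highest Hurwicz score = 114 → Aggressive.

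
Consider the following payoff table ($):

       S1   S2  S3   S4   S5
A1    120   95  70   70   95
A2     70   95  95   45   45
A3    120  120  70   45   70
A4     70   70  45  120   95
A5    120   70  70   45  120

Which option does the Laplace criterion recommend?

Row averages: A1=90, A2=70, A3=85, A4=80, A5=85
Highest average = 90 → A1.

A1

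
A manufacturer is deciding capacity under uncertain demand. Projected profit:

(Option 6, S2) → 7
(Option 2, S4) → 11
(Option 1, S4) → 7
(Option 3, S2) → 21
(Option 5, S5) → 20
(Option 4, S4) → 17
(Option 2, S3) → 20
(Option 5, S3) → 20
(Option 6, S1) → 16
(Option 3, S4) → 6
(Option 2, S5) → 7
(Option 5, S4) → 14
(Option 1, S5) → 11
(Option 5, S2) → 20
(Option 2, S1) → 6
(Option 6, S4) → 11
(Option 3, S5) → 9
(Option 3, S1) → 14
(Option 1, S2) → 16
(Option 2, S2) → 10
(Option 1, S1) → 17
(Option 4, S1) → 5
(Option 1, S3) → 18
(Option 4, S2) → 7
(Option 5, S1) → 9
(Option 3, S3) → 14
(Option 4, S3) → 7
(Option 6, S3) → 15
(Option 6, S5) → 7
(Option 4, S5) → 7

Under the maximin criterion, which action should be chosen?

Row minima: Option 1=7, Option 2=6, Option 3=6, Option 4=5, Option 5=9, Option 6=7
Best worst-case = 9 → Option 5.

Option 5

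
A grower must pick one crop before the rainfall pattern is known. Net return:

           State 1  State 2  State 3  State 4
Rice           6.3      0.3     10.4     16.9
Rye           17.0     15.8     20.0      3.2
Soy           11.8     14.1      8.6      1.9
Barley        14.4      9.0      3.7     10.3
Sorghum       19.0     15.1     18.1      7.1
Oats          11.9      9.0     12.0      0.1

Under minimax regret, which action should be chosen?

Sorghum

Column bests: State 1=19.0, State 2=15.8, State 3=20.0, State 4=16.9.
Rice regrets: 12.7, 15.5, 9.6, 0.0 → max 15.5
Rye regrets: 2.0, 0.0, 0.0, 13.7 → max 13.7
Soy regrets: 7.2, 1.7, 11.4, 15.0 → max 15.0
Barley regrets: 4.6, 6.8, 16.3, 6.6 → max 16.3
Sorghum regrets: 0.0, 0.7, 1.9, 9.8 → max 9.8
Oats regrets: 7.1, 6.8, 8.0, 16.8 → max 16.8
Smallest max regret = 9.8 → Sorghum.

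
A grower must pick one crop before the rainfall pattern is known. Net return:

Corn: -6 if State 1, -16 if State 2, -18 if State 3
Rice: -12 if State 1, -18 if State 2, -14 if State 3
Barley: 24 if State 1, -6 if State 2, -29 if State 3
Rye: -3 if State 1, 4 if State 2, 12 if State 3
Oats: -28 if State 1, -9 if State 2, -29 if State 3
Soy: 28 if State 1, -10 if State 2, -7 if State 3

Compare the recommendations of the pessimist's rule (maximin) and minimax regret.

maximin → Rye; minimax regret → Soy (disagree)

Row minima: Corn=-18, Rice=-18, Barley=-29, Rye=-3, Oats=-29, Soy=-10
Best worst-case = -3 → Rye.
Column bests: State 1=28, State 2=4, State 3=12.
Corn regrets: 34, 20, 30 → max 34
Rice regrets: 40, 22, 26 → max 40
Barley regrets: 4, 10, 41 → max 41
Rye regrets: 31, 0, 0 → max 31
Oats regrets: 56, 13, 41 → max 56
Soy regrets: 0, 14, 19 → max 19
Smallest max regret = 19 → Soy.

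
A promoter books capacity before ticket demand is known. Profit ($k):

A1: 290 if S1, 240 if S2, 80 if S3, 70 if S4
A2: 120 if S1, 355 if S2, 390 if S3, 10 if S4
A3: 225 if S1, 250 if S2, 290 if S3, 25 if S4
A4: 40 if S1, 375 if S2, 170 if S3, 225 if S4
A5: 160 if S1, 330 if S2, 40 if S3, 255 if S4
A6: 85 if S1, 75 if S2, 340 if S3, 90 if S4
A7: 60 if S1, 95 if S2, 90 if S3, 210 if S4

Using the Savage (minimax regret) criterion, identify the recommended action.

A3

Column bests: S1=290, S2=375, S3=390, S4=255.
A1 regrets: 0, 135, 310, 185 → max 310
A2 regrets: 170, 20, 0, 245 → max 245
A3 regrets: 65, 125, 100, 230 → max 230
A4 regrets: 250, 0, 220, 30 → max 250
A5 regrets: 130, 45, 350, 0 → max 350
A6 regrets: 205, 300, 50, 165 → max 300
A7 regrets: 230, 280, 300, 45 → max 300
Smallest max regret = 230 → A3.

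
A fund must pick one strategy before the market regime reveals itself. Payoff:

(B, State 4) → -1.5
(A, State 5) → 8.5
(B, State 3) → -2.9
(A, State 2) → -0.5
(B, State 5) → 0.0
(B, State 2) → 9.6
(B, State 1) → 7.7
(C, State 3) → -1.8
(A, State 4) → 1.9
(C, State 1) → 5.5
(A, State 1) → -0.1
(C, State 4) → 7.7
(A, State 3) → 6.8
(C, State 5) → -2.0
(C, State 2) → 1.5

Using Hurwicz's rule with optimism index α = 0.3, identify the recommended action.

A

A: 0.3·8.5 + 0.7·(-0.5) = 2.2
B: 0.3·9.6 + 0.7·(-2.9) = 0.85
C: 0.3·7.7 + 0.7·(-2.0) = 0.91
Highest Hurwicz score = 2.2 → A.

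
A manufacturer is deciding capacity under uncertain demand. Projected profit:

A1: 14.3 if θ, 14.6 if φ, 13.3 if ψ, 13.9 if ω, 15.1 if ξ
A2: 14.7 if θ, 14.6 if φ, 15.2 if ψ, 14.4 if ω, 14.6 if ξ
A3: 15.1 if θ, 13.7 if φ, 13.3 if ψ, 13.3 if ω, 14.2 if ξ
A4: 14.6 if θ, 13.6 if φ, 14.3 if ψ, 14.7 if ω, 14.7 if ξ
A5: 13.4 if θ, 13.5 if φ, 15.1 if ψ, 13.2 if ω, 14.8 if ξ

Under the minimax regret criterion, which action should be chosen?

A2

Column bests: θ=15.1, φ=14.6, ψ=15.2, ω=14.7, ξ=15.1.
A1 regrets: 0.8, 0.0, 1.9, 0.8, 0.0 → max 1.9
A2 regrets: 0.4, 0.0, 0.0, 0.3, 0.5 → max 0.5
A3 regrets: 0.0, 0.9, 1.9, 1.4, 0.9 → max 1.9
A4 regrets: 0.5, 1.0, 0.9, 0.0, 0.4 → max 1.0
A5 regrets: 1.7, 1.1, 0.1, 1.5, 0.3 → max 1.7
Smallest max regret = 0.5 → A2.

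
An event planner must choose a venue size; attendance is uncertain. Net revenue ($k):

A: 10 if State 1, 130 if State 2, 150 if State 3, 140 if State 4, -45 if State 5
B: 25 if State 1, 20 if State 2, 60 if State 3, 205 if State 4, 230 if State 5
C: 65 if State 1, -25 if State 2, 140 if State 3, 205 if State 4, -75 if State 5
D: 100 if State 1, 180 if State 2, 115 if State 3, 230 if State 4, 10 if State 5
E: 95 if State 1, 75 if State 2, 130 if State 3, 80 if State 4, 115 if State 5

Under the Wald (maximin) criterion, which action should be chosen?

E

Row minima: A=-45, B=20, C=-75, D=10, E=75
Best worst-case = 75 → E.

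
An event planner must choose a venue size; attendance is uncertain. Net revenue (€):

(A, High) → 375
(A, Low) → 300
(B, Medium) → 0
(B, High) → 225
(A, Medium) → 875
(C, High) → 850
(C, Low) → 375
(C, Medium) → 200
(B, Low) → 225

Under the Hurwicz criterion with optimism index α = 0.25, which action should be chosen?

A: 0.25·875 + 0.75·300 = 443.75
B: 0.25·225 + 0.75·0 = 56.25
C: 0.25·850 + 0.75·200 = 362.5
Highest Hurwicz score = 443.75 → A.

A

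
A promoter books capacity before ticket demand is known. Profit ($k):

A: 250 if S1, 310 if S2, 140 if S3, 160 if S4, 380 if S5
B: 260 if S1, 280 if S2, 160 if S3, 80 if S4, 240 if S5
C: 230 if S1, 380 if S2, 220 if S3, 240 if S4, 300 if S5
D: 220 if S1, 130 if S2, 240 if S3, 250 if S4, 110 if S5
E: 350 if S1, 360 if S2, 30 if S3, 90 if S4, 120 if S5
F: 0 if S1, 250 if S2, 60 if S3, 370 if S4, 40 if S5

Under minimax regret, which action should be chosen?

C

Column bests: S1=350, S2=380, S3=240, S4=370, S5=380.
A regrets: 100, 70, 100, 210, 0 → max 210
B regrets: 90, 100, 80, 290, 140 → max 290
C regrets: 120, 0, 20, 130, 80 → max 130
D regrets: 130, 250, 0, 120, 270 → max 270
E regrets: 0, 20, 210, 280, 260 → max 280
F regrets: 350, 130, 180, 0, 340 → max 350
Smallest max regret = 130 → C.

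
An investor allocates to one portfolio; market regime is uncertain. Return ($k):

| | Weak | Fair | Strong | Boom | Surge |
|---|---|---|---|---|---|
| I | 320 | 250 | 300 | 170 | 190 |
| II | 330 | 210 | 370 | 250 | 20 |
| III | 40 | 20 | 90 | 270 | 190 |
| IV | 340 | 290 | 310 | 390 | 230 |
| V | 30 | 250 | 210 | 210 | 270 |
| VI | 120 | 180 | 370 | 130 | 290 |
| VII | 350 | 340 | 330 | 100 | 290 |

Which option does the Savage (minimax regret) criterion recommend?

Column bests: Weak=350, Fair=340, Strong=370, Boom=390, Surge=290.
I regrets: 30, 90, 70, 220, 100 → max 220
II regrets: 20, 130, 0, 140, 270 → max 270
III regrets: 310, 320, 280, 120, 100 → max 320
IV regrets: 10, 50, 60, 0, 60 → max 60
V regrets: 320, 90, 160, 180, 20 → max 320
VI regrets: 230, 160, 0, 260, 0 → max 260
VII regrets: 0, 0, 40, 290, 0 → max 290
Smallest max regret = 60 → IV.

IV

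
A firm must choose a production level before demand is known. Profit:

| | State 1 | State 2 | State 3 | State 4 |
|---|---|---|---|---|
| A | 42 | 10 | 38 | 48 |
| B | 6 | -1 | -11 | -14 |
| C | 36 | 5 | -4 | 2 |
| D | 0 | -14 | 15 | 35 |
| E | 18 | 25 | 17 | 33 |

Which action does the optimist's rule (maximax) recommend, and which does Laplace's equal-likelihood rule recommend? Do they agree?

Row maxima: A=48, B=6, C=36, D=35, E=33
Best best-case = 48 → A.
Row averages: A=34.5, B=-5, C=9.75, D=9, E=23.25
Highest average = 34.5 → A.

maximax → A; laplace → A (agree)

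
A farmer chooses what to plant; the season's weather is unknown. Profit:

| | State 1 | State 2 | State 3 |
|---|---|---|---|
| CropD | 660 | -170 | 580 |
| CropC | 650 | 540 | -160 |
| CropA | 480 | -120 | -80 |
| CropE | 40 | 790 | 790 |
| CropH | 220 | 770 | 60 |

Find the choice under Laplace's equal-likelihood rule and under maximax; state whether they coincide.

laplace → CropE; maximax → CropE (agree)

Row averages: CropD=1070/3, CropC=1030/3, CropA=280/3, CropE=540, CropH=350
Highest average = 540 → CropE.
Row maxima: CropD=660, CropC=650, CropA=480, CropE=790, CropH=770
Best best-case = 790 → CropE.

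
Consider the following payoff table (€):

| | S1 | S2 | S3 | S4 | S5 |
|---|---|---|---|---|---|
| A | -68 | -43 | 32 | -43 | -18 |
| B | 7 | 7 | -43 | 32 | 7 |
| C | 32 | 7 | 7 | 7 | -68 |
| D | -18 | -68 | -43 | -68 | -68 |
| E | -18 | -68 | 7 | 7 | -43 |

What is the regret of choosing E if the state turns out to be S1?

50

Best payoff under S1 is 32.
Regret = 32 − (-18) = 50.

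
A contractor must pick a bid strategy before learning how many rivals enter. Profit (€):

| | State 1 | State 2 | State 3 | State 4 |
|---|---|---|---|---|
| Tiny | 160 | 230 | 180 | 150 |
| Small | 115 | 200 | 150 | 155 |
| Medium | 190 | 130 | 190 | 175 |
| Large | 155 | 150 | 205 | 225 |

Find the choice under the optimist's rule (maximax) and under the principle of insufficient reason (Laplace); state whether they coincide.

Row maxima: Tiny=230, Small=200, Medium=190, Large=225
Best best-case = 230 → Tiny.
Row averages: Tiny=180, Small=155, Medium=171.25, Large=183.75
Highest average = 183.75 → Large.

maximax → Tiny; laplace → Large (disagree)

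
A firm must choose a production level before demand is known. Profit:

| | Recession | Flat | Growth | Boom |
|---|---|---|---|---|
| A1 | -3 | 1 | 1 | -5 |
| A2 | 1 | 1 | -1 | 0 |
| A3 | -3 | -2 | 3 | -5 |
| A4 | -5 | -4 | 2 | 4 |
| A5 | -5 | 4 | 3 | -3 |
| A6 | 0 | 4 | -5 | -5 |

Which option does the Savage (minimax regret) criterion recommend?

A2

Column bests: Recession=1, Flat=4, Growth=3, Boom=4.
A1 regrets: 4, 3, 2, 9 → max 9
A2 regrets: 0, 3, 4, 4 → max 4
A3 regrets: 4, 6, 0, 9 → max 9
A4 regrets: 6, 8, 1, 0 → max 8
A5 regrets: 6, 0, 0, 7 → max 7
A6 regrets: 1, 0, 8, 9 → max 9
Smallest max regret = 4 → A2.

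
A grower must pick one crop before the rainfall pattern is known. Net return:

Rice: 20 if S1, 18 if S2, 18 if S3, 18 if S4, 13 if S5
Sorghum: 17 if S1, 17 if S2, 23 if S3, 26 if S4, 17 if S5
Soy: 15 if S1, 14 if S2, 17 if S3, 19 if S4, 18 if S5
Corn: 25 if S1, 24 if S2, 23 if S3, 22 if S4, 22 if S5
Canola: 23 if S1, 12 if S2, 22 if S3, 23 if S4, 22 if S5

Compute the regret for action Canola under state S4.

3

Best payoff under S4 is 26.
Regret = 26 − 23 = 3.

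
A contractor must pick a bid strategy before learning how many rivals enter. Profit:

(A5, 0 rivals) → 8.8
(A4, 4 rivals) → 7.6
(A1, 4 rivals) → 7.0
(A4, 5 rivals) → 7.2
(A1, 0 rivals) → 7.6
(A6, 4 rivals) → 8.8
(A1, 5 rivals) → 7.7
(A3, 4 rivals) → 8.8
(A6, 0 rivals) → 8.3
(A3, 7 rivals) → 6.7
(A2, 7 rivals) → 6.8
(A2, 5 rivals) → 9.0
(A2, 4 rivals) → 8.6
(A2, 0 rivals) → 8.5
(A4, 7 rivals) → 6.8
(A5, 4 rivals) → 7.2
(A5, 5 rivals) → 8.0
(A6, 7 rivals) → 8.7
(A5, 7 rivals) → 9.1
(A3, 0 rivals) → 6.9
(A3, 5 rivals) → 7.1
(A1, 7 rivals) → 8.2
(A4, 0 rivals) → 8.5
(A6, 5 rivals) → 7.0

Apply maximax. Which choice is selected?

A5

Row maxima: A1=8.2, A2=9.0, A3=8.8, A4=8.5, A5=9.1, A6=8.8
Best best-case = 9.1 → A5.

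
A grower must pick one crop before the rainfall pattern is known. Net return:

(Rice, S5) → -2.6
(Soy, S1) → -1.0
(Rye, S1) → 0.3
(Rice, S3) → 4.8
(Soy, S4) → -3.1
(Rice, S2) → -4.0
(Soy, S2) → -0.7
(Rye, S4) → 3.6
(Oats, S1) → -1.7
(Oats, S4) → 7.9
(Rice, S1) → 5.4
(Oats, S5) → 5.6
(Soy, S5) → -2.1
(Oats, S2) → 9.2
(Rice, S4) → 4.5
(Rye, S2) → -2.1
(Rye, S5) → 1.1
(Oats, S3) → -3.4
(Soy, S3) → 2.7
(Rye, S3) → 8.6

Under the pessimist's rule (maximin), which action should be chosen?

Row minima: Soy=-3.1, Rye=-2.1, Oats=-3.4, Rice=-4.0
Best worst-case = -2.1 → Rye.

Rye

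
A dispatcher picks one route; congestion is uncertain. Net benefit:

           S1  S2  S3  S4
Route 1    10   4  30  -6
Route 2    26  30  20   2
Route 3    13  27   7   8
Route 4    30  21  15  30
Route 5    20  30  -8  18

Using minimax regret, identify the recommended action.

Route 4

Column bests: S1=30, S2=30, S3=30, S4=30.
Route 1 regrets: 20, 26, 0, 36 → max 36
Route 2 regrets: 4, 0, 10, 28 → max 28
Route 3 regrets: 17, 3, 23, 22 → max 23
Route 4 regrets: 0, 9, 15, 0 → max 15
Route 5 regrets: 10, 0, 38, 12 → max 38
Smallest max regret = 15 → Route 4.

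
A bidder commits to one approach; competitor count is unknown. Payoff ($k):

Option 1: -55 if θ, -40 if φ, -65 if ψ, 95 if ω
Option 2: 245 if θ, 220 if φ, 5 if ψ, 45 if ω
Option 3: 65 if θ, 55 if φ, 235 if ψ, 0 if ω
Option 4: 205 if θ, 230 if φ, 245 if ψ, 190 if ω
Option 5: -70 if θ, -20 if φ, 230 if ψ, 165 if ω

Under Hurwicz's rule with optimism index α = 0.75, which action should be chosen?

Option 1: 0.75·95 + 0.25·(-65) = 55
Option 2: 0.75·245 + 0.25·5 = 185
Option 3: 0.75·235 + 0.25·0 = 176.25
Option 4: 0.75·245 + 0.25·190 = 231.25
Option 5: 0.75·230 + 0.25·(-70) = 155
Highest Hurwicz score = 231.25 → Option 4.

Option 4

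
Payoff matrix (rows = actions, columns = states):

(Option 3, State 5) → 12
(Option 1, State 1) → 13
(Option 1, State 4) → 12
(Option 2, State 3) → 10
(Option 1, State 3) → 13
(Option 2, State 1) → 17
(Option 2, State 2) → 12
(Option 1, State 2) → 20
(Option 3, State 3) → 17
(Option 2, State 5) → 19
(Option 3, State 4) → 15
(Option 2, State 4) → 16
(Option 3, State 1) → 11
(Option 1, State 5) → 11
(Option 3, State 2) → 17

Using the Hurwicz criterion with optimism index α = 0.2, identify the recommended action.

Option 1

Option 1: 0.2·20 + 0.8·11 = 12.8
Option 2: 0.2·19 + 0.8·10 = 11.8
Option 3: 0.2·17 + 0.8·11 = 12.2
Highest Hurwicz score = 12.8 → Option 1.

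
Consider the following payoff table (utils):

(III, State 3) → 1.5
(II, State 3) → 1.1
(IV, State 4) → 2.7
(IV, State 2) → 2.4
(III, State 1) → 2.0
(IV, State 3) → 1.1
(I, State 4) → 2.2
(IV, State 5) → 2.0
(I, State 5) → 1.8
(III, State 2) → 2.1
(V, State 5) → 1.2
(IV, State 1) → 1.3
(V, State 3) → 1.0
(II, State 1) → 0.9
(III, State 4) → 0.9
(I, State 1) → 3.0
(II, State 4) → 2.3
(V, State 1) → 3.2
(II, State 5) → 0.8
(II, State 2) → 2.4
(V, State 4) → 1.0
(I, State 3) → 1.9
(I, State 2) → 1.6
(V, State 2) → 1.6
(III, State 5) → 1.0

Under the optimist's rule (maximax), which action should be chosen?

Row maxima: I=3.0, II=2.4, III=2.1, IV=2.7, V=3.2
Best best-case = 3.2 → V.

V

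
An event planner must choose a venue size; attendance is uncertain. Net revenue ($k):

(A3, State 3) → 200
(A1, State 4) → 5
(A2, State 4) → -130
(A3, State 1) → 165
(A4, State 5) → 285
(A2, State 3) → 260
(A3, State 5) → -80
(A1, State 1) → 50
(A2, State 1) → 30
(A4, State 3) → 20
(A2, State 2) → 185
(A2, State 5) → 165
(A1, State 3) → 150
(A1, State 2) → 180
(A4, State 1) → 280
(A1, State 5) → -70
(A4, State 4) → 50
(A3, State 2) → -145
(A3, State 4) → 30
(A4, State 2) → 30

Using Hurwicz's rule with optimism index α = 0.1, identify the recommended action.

A1: 0.1·180 + 0.9·(-70) = -45
A2: 0.1·260 + 0.9·(-130) = -91
A3: 0.1·200 + 0.9·(-145) = -110.5
A4: 0.1·285 + 0.9·20 = 46.5
Highest Hurwicz score = 46.5 → A4.

A4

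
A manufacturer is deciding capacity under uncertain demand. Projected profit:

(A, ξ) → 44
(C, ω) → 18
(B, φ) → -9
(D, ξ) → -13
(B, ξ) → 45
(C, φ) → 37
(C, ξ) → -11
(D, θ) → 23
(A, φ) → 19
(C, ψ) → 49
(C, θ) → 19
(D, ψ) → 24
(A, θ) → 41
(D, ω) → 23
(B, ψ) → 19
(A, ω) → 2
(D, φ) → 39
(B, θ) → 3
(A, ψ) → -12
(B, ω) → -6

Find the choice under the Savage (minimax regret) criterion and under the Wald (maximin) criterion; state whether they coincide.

minimax regret → B; maximin → B (agree)

Column bests: θ=41, φ=39, ψ=49, ω=23, ξ=45.
A regrets: 0, 20, 61, 21, 1 → max 61
B regrets: 38, 48, 30, 29, 0 → max 48
C regrets: 22, 2, 0, 5, 56 → max 56
D regrets: 18, 0, 25, 0, 58 → max 58
Smallest max regret = 48 → B.
Row minima: A=-12, B=-9, C=-11, D=-13
Best worst-case = -9 → B.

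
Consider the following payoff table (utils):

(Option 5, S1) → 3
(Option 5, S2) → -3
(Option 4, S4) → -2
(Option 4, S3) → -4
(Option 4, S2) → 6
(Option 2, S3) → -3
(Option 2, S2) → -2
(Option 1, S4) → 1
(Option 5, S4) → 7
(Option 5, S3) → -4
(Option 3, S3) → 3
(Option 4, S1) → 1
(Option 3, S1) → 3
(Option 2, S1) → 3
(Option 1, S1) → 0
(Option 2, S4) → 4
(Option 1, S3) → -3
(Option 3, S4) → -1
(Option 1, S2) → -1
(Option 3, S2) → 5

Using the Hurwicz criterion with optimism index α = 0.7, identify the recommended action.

Option 1: 0.7·1 + 0.3·(-3) = -0.2
Option 2: 0.7·4 + 0.3·(-3) = 1.9
Option 3: 0.7·5 + 0.3·(-1) = 3.2
Option 4: 0.7·6 + 0.3·(-4) = 3
Option 5: 0.7·7 + 0.3·(-4) = 3.7
Highest Hurwicz score = 3.7 → Option 5.

Option 5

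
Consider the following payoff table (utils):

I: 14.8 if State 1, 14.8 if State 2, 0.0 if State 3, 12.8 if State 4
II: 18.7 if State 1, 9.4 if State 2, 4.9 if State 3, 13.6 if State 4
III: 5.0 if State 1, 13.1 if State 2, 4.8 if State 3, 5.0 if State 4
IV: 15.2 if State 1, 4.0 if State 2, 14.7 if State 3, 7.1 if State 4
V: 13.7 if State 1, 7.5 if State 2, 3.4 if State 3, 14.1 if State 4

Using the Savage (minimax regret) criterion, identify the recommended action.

II

Column bests: State 1=18.7, State 2=14.8, State 3=14.7, State 4=14.1.
I regrets: 3.9, 0.0, 14.7, 1.3 → max 14.7
II regrets: 0.0, 5.4, 9.8, 0.5 → max 9.8
III regrets: 13.7, 1.7, 9.9, 9.1 → max 13.7
IV regrets: 3.5, 10.8, 0.0, 7.0 → max 10.8
V regrets: 5.0, 7.3, 11.3, 0.0 → max 11.3
Smallest max regret = 9.8 → II.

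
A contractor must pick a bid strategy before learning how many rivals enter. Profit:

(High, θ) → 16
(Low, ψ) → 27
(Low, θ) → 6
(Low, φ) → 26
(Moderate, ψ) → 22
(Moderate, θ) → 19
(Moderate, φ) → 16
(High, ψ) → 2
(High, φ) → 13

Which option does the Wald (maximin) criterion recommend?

Row minima: Low=6, Moderate=16, High=2
Best worst-case = 16 → Moderate.

Moderate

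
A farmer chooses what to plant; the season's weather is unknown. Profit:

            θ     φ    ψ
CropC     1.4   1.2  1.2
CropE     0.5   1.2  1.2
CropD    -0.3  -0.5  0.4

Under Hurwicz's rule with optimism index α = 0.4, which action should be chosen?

CropC: 0.4·1.4 + 0.6·1.2 = 1.28
CropE: 0.4·1.2 + 0.6·0.5 = 0.78
CropD: 0.4·0.4 + 0.6·(-0.5) = -0.14
Highest Hurwicz score = 1.28 → CropC.

CropC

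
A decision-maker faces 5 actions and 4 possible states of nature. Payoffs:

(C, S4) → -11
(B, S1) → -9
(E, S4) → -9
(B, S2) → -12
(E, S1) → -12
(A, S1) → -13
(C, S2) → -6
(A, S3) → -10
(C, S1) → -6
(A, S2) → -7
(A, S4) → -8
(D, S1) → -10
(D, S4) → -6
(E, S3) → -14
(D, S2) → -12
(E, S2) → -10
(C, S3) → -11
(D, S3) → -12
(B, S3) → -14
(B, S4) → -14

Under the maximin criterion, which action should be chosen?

C

Row minima: A=-13, B=-14, C=-11, D=-12, E=-14
Best worst-case = -11 → C.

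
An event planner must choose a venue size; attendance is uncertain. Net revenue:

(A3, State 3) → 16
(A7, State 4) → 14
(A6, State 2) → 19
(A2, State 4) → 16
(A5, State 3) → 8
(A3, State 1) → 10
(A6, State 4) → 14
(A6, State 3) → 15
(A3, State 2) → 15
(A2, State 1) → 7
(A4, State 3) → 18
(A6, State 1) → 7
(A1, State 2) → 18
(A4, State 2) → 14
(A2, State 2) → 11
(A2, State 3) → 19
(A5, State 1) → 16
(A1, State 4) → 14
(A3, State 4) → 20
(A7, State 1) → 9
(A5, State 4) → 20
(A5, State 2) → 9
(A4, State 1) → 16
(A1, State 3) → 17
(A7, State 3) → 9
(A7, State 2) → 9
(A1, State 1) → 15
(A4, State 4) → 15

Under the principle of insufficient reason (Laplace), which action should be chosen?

Row averages: A1=16, A2=13.25, A3=15.25, A4=15.75, A5=13.25, A6=13.75, A7=10.25
Highest average = 16 → A1.

A1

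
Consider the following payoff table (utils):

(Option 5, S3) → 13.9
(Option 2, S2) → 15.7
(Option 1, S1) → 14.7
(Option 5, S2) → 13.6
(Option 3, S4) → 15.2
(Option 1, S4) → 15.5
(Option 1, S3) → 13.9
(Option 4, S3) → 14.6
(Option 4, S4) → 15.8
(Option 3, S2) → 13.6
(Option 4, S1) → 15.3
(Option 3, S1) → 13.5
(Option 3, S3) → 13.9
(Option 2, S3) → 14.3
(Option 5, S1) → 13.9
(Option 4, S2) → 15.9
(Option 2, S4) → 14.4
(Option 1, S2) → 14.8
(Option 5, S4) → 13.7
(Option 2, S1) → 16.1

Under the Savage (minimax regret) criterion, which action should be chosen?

Column bests: S1=16.1, S2=15.9, S3=14.6, S4=15.8.
Option 1 regrets: 1.4, 1.1, 0.7, 0.3 → max 1.4
Option 2 regrets: 0.0, 0.2, 0.3, 1.4 → max 1.4
Option 3 regrets: 2.6, 2.3, 0.7, 0.6 → max 2.6
Option 4 regrets: 0.8, 0.0, 0.0, 0.0 → max 0.8
Option 5 regrets: 2.2, 2.3, 0.7, 2.1 → max 2.3
Smallest max regret = 0.8 → Option 4.

Option 4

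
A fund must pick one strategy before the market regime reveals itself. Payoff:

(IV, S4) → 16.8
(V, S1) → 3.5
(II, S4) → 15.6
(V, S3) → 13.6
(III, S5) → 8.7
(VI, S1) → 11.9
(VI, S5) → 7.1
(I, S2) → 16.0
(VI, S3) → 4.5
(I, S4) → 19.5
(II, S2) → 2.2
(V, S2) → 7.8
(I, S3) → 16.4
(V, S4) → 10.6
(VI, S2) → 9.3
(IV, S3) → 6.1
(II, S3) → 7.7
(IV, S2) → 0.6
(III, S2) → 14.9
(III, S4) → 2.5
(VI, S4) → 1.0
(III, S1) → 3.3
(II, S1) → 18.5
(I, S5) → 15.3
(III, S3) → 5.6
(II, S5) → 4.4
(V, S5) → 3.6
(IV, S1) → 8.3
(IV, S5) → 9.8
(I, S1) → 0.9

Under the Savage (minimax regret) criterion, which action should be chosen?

II

Column bests: S1=18.5, S2=16.0, S3=16.4, S4=19.5, S5=15.3.
I regrets: 17.6, 0.0, 0.0, 0.0, 0.0 → max 17.6
II regrets: 0.0, 13.8, 8.7, 3.9, 10.9 → max 13.8
III regrets: 15.2, 1.1, 10.8, 17.0, 6.6 → max 17.0
IV regrets: 10.2, 15.4, 10.3, 2.7, 5.5 → max 15.4
V regrets: 15.0, 8.2, 2.8, 8.9, 11.7 → max 15.0
VI regrets: 6.6, 6.7, 11.9, 18.5, 8.2 → max 18.5
Smallest max regret = 13.8 → II.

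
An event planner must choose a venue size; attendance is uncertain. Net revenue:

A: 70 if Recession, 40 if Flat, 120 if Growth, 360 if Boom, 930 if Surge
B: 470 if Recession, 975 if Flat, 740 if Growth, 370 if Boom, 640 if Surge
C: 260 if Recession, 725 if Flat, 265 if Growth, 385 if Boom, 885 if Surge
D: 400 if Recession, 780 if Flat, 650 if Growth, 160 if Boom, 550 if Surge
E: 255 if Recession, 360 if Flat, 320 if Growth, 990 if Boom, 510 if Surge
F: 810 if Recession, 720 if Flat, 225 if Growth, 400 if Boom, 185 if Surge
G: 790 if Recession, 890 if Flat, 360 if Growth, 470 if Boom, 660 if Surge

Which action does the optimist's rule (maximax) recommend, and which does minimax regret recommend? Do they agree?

maximax → E; minimax regret → G (disagree)

Row maxima: A=930, B=975, C=885, D=780, E=990, F=810, G=890
Best best-case = 990 → E.
Column bests: Recession=810, Flat=975, Growth=740, Boom=990, Surge=930.
A regrets: 740, 935, 620, 630, 0 → max 935
B regrets: 340, 0, 0, 620, 290 → max 620
C regrets: 550, 250, 475, 605, 45 → max 605
D regrets: 410, 195, 90, 830, 380 → max 830
E regrets: 555, 615, 420, 0, 420 → max 615
F regrets: 0, 255, 515, 590, 745 → max 745
G regrets: 20, 85, 380, 520, 270 → max 520
Smallest max regret = 520 → G.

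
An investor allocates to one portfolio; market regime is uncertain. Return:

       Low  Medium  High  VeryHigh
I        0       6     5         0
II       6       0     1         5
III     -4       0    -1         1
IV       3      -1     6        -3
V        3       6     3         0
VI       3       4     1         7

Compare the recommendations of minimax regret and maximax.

minimax regret → VI; maximax → VI (agree)

Column bests: Low=6, Medium=6, High=6, VeryHigh=7.
I regrets: 6, 0, 1, 7 → max 7
II regrets: 0, 6, 5, 2 → max 6
III regrets: 10, 6, 7, 6 → max 10
IV regrets: 3, 7, 0, 10 → max 10
V regrets: 3, 0, 3, 7 → max 7
VI regrets: 3, 2, 5, 0 → max 5
Smallest max regret = 5 → VI.
Row maxima: I=6, II=6, III=1, IV=6, V=6, VI=7
Best best-case = 7 → VI.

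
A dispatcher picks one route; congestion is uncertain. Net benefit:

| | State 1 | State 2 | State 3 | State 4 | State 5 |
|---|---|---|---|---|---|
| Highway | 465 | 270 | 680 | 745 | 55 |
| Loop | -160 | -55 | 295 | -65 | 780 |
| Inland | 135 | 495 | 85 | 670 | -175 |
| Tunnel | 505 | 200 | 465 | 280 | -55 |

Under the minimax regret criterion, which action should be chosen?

Highway

Column bests: State 1=505, State 2=495, State 3=680, State 4=745, State 5=780.
Highway regrets: 40, 225, 0, 0, 725 → max 725
Loop regrets: 665, 550, 385, 810, 0 → max 810
Inland regrets: 370, 0, 595, 75, 955 → max 955
Tunnel regrets: 0, 295, 215, 465, 835 → max 835
Smallest max regret = 725 → Highway.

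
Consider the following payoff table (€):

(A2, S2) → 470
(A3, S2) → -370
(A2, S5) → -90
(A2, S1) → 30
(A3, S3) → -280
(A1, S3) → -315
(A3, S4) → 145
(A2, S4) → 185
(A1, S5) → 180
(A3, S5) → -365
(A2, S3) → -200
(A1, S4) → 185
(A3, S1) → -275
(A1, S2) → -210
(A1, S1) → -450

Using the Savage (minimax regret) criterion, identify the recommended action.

Column bests: S1=30, S2=470, S3=-200, S4=185, S5=180.
A1 regrets: 480, 680, 115, 0, 0 → max 680
A2 regrets: 0, 0, 0, 0, 270 → max 270
A3 regrets: 305, 840, 80, 40, 545 → max 840
Smallest max regret = 270 → A2.

A2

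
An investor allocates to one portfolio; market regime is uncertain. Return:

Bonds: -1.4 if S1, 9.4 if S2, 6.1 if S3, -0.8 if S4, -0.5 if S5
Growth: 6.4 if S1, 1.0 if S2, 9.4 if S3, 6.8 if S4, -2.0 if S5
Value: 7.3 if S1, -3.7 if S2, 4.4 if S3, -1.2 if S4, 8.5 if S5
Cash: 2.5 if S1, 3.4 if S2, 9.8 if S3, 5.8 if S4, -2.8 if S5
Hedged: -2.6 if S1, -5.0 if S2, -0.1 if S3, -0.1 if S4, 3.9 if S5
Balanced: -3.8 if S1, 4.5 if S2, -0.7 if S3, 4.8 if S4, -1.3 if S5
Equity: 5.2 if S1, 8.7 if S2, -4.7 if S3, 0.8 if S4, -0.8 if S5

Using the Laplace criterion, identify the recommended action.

Row averages: Bonds=2.56, Growth=4.32, Value=3.06, Cash=3.74, Hedged=-0.78, Balanced=0.7, Equity=1.84
Highest average = 4.32 → Growth.

Growth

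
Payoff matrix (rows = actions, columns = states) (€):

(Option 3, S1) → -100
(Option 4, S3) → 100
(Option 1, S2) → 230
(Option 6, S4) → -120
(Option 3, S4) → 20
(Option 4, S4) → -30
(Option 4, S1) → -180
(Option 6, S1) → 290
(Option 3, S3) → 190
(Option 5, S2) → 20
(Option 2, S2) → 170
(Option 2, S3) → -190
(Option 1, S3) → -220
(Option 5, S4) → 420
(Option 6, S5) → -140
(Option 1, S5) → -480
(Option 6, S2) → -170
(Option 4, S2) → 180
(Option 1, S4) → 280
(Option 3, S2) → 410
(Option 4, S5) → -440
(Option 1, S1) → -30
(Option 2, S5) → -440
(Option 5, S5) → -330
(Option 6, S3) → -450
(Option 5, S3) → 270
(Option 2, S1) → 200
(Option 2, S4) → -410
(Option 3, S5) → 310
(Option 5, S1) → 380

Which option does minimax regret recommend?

Option 3

Column bests: S1=380, S2=410, S3=270, S4=420, S5=310.
Option 1 regrets: 410, 180, 490, 140, 790 → max 790
Option 2 regrets: 180, 240, 460, 830, 750 → max 830
Option 3 regrets: 480, 0, 80, 400, 0 → max 480
Option 4 regrets: 560, 230, 170, 450, 750 → max 750
Option 5 regrets: 0, 390, 0, 0, 640 → max 640
Option 6 regrets: 90, 580, 720, 540, 450 → max 720
Smallest max regret = 480 → Option 3.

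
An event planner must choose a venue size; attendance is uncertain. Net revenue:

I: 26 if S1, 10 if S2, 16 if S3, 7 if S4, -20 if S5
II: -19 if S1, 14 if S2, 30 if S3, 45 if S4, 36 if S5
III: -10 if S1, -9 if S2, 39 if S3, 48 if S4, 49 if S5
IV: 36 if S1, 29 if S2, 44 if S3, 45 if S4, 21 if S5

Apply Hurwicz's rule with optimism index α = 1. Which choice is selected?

III

I: 1·26 + 0·(-20) = 26
II: 1·45 + 0·(-19) = 45
III: 1·49 + 0·(-10) = 49
IV: 1·45 + 0·21 = 45
Highest Hurwicz score = 49 → III.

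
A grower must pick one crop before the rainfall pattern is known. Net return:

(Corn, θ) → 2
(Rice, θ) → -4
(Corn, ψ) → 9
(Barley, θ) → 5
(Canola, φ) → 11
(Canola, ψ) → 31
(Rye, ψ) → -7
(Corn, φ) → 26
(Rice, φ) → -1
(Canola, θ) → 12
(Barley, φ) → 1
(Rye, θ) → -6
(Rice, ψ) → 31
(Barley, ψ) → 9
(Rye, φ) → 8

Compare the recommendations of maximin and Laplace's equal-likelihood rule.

maximin → Canola; laplace → Canola (agree)

Row minima: Canola=11, Rye=-7, Rice=-4, Corn=2, Barley=1
Best worst-case = 11 → Canola.
Row averages: Canola=18, Rye=-5/3, Rice=26/3, Corn=37/3, Barley=5
Highest average = 18 → Canola.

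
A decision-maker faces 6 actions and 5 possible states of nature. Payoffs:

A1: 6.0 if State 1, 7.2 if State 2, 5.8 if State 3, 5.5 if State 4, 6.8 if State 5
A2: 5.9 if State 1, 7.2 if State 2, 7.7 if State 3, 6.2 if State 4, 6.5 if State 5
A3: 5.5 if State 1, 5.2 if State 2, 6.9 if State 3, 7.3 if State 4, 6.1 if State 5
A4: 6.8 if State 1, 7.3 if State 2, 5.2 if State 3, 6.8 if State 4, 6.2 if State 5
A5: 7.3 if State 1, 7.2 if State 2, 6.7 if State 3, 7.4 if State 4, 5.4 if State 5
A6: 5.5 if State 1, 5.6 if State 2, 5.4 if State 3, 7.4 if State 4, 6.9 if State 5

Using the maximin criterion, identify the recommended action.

Row minima: A1=5.5, A2=5.9, A3=5.2, A4=5.2, A5=5.4, A6=5.4
Best worst-case = 5.9 → A2.

A2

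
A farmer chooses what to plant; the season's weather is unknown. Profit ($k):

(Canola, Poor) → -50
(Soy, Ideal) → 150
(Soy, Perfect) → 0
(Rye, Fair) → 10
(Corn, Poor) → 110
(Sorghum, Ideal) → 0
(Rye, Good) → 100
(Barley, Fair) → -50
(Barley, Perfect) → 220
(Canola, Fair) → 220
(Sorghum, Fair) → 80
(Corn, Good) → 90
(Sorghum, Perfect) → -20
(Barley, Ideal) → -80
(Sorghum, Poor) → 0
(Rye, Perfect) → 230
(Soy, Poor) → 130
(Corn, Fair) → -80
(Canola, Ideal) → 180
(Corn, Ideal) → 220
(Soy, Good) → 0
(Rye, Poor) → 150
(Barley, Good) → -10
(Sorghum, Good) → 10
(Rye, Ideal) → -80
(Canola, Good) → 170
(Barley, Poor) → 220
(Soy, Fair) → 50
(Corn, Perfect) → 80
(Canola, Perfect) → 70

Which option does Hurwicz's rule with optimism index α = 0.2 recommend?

Canola: 0.2·220 + 0.8·(-50) = 4
Barley: 0.2·220 + 0.8·(-80) = -20
Rye: 0.2·230 + 0.8·(-80) = -18
Corn: 0.2·220 + 0.8·(-80) = -20
Sorghum: 0.2·80 + 0.8·(-20) = 0
Soy: 0.2·150 + 0.8·0 = 30
Highest Hurwicz score = 30 → Soy.

Soy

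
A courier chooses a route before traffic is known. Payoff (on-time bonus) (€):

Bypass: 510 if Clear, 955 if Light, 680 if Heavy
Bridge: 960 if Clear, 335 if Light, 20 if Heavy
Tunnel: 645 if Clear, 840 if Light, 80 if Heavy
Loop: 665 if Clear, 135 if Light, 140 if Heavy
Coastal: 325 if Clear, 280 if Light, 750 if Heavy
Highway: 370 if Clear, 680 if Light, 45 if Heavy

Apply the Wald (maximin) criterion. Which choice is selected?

Bypass

Row minima: Bypass=510, Bridge=20, Tunnel=80, Loop=135, Coastal=280, Highway=45
Best worst-case = 510 → Bypass.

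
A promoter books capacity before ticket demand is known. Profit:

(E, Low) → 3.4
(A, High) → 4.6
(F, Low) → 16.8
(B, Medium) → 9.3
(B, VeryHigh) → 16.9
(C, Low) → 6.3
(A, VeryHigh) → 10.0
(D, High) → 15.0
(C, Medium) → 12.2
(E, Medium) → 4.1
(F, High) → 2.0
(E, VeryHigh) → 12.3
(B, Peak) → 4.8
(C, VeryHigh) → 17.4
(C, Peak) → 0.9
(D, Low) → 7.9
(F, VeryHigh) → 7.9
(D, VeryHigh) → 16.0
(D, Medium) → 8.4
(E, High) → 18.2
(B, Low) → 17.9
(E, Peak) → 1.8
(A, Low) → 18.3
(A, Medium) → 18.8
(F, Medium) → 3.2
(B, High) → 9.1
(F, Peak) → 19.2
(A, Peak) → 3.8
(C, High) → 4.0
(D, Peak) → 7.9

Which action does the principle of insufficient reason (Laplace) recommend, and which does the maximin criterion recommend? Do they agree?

laplace → B; maximin → D (disagree)

Row averages: A=11.1, B=11.6, C=8.16, D=11.04, E=7.96, F=9.82
Highest average = 11.6 → B.
Row minima: A=3.8, B=4.8, C=0.9, D=7.9, E=1.8, F=2.0
Best worst-case = 7.9 → D.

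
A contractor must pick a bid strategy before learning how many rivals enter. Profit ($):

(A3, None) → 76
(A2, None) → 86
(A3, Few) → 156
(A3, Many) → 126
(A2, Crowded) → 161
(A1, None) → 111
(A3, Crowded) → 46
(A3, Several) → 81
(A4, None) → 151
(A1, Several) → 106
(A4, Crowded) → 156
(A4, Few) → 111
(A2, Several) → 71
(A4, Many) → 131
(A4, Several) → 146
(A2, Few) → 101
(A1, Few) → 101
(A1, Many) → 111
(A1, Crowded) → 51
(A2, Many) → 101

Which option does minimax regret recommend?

Column bests: None=151, Few=156, Several=146, Many=131, Crowded=161.
A1 regrets: 40, 55, 40, 20, 110 → max 110
A2 regrets: 65, 55, 75, 30, 0 → max 75
A3 regrets: 75, 0, 65, 5, 115 → max 115
A4 regrets: 0, 45, 0, 0, 5 → max 45
Smallest max regret = 45 → A4.

A4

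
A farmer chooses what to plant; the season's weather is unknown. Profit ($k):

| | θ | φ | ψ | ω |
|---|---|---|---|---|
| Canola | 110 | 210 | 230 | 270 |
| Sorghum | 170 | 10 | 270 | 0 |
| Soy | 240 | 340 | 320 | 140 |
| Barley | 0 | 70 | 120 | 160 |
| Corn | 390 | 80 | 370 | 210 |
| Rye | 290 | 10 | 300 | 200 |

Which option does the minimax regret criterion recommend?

Column bests: θ=390, φ=340, ψ=370, ω=270.
Canola regrets: 280, 130, 140, 0 → max 280
Sorghum regrets: 220, 330, 100, 270 → max 330
Soy regrets: 150, 0, 50, 130 → max 150
Barley regrets: 390, 270, 250, 110 → max 390
Corn regrets: 0, 260, 0, 60 → max 260
Rye regrets: 100, 330, 70, 70 → max 330
Smallest max regret = 150 → Soy.

Soy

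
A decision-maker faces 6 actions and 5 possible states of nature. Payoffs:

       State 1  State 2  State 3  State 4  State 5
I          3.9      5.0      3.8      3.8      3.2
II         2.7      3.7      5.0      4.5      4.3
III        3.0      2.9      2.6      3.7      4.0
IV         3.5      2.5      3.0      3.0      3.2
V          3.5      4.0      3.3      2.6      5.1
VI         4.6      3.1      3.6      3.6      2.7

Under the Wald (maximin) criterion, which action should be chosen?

I

Row minima: I=3.2, II=2.7, III=2.6, IV=2.5, V=2.6, VI=2.7
Best worst-case = 3.2 → I.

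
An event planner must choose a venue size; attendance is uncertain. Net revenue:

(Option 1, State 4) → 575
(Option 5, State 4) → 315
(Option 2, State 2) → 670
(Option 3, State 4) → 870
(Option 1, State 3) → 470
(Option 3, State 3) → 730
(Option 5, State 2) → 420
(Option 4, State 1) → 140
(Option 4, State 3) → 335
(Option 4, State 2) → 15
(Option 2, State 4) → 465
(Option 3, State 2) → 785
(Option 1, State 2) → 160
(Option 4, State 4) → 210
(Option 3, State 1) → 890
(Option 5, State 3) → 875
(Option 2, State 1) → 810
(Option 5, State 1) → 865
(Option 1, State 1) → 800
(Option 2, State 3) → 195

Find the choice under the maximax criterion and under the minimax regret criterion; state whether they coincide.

Row maxima: Option 1=800, Option 2=810, Option 3=890, Option 4=335, Option 5=875
Best best-case = 890 → Option 3.
Column bests: State 1=890, State 2=785, State 3=875, State 4=870.
Option 1 regrets: 90, 625, 405, 295 → max 625
Option 2 regrets: 80, 115, 680, 405 → max 680
Option 3 regrets: 0, 0, 145, 0 → max 145
Option 4 regrets: 750, 770, 540, 660 → max 770
Option 5 regrets: 25, 365, 0, 555 → max 555
Smallest max regret = 145 → Option 3.

maximax → Option 3; minimax regret → Option 3 (agree)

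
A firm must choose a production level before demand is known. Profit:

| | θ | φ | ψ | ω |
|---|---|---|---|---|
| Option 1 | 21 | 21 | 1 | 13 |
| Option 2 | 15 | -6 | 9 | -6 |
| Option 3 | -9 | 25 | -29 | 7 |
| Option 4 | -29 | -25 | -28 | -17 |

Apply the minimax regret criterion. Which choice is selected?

Column bests: θ=21, φ=25, ψ=9, ω=13.
Option 1 regrets: 0, 4, 8, 0 → max 8
Option 2 regrets: 6, 31, 0, 19 → max 31
Option 3 regrets: 30, 0, 38, 6 → max 38
Option 4 regrets: 50, 50, 37, 30 → max 50
Smallest max regret = 8 → Option 1.

Option 1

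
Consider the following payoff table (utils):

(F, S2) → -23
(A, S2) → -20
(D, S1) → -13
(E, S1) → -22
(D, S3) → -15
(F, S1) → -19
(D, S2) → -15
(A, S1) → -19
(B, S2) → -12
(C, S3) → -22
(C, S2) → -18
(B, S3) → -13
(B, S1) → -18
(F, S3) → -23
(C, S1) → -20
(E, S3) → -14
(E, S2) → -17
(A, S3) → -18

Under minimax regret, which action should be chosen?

Column bests: S1=-13, S2=-12, S3=-13.
A regrets: 6, 8, 5 → max 8
B regrets: 5, 0, 0 → max 5
C regrets: 7, 6, 9 → max 9
D regrets: 0, 3, 2 → max 3
E regrets: 9, 5, 1 → max 9
F regrets: 6, 11, 10 → max 11
Smallest max regret = 3 → D.

D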